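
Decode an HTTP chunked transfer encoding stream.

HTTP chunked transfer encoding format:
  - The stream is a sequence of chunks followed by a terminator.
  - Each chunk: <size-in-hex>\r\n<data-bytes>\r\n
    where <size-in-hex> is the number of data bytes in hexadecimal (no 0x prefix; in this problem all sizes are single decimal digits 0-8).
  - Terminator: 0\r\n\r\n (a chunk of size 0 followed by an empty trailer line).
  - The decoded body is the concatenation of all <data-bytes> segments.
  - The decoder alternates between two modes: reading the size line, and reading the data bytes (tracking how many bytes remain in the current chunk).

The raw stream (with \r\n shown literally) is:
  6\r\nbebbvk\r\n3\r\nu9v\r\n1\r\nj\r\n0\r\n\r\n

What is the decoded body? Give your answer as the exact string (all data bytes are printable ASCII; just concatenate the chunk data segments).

Chunk 1: stream[0..1]='6' size=0x6=6, data at stream[3..9]='bebbvk' -> body[0..6], body so far='bebbvk'
Chunk 2: stream[11..12]='3' size=0x3=3, data at stream[14..17]='u9v' -> body[6..9], body so far='bebbvku9v'
Chunk 3: stream[19..20]='1' size=0x1=1, data at stream[22..23]='j' -> body[9..10], body so far='bebbvku9vj'
Chunk 4: stream[25..26]='0' size=0 (terminator). Final body='bebbvku9vj' (10 bytes)

Answer: bebbvku9vj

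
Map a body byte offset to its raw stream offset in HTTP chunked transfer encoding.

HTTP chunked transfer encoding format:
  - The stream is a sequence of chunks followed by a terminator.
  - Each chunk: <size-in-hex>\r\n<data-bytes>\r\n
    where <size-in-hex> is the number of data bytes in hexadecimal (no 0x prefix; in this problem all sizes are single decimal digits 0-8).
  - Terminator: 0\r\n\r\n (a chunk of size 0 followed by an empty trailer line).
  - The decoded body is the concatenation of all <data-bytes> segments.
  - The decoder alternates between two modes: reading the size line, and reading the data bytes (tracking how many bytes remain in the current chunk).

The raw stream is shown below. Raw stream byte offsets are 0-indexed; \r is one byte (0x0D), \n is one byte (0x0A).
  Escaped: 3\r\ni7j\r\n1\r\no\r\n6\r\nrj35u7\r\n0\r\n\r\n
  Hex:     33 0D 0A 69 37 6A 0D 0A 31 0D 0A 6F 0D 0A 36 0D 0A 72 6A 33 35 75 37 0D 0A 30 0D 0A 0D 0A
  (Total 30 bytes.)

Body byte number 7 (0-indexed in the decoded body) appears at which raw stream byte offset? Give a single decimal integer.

Answer: 20

Derivation:
Chunk 1: stream[0..1]='3' size=0x3=3, data at stream[3..6]='i7j' -> body[0..3], body so far='i7j'
Chunk 2: stream[8..9]='1' size=0x1=1, data at stream[11..12]='o' -> body[3..4], body so far='i7jo'
Chunk 3: stream[14..15]='6' size=0x6=6, data at stream[17..23]='rj35u7' -> body[4..10], body so far='i7jorj35u7'
Chunk 4: stream[25..26]='0' size=0 (terminator). Final body='i7jorj35u7' (10 bytes)
Body byte 7 at stream offset 20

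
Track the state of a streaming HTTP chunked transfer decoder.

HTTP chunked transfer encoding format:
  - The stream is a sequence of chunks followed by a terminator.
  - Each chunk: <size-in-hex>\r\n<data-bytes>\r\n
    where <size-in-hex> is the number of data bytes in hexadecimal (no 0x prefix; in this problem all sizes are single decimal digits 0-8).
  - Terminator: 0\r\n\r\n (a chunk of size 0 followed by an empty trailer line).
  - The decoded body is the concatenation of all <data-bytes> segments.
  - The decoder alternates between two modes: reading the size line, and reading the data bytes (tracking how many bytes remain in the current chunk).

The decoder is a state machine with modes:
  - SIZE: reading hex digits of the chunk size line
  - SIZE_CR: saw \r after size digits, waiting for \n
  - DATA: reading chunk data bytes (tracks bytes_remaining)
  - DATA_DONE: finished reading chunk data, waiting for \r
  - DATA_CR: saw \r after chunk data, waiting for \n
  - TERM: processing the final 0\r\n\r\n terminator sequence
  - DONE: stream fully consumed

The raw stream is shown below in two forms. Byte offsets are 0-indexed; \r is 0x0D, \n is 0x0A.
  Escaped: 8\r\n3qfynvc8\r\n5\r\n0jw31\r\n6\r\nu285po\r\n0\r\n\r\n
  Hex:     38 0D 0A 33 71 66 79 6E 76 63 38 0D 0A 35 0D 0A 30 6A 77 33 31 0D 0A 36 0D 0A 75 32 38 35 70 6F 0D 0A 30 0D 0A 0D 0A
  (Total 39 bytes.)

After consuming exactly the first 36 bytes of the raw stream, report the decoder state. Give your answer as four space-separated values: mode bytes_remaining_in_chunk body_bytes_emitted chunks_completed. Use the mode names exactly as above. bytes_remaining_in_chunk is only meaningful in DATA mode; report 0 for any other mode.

Answer: SIZE_CR 0 19 3

Derivation:
Byte 0 = '8': mode=SIZE remaining=0 emitted=0 chunks_done=0
Byte 1 = 0x0D: mode=SIZE_CR remaining=0 emitted=0 chunks_done=0
Byte 2 = 0x0A: mode=DATA remaining=8 emitted=0 chunks_done=0
Byte 3 = '3': mode=DATA remaining=7 emitted=1 chunks_done=0
Byte 4 = 'q': mode=DATA remaining=6 emitted=2 chunks_done=0
Byte 5 = 'f': mode=DATA remaining=5 emitted=3 chunks_done=0
Byte 6 = 'y': mode=DATA remaining=4 emitted=4 chunks_done=0
Byte 7 = 'n': mode=DATA remaining=3 emitted=5 chunks_done=0
Byte 8 = 'v': mode=DATA remaining=2 emitted=6 chunks_done=0
Byte 9 = 'c': mode=DATA remaining=1 emitted=7 chunks_done=0
Byte 10 = '8': mode=DATA_DONE remaining=0 emitted=8 chunks_done=0
Byte 11 = 0x0D: mode=DATA_CR remaining=0 emitted=8 chunks_done=0
Byte 12 = 0x0A: mode=SIZE remaining=0 emitted=8 chunks_done=1
Byte 13 = '5': mode=SIZE remaining=0 emitted=8 chunks_done=1
Byte 14 = 0x0D: mode=SIZE_CR remaining=0 emitted=8 chunks_done=1
Byte 15 = 0x0A: mode=DATA remaining=5 emitted=8 chunks_done=1
Byte 16 = '0': mode=DATA remaining=4 emitted=9 chunks_done=1
Byte 17 = 'j': mode=DATA remaining=3 emitted=10 chunks_done=1
Byte 18 = 'w': mode=DATA remaining=2 emitted=11 chunks_done=1
Byte 19 = '3': mode=DATA remaining=1 emitted=12 chunks_done=1
Byte 20 = '1': mode=DATA_DONE remaining=0 emitted=13 chunks_done=1
Byte 21 = 0x0D: mode=DATA_CR remaining=0 emitted=13 chunks_done=1
Byte 22 = 0x0A: mode=SIZE remaining=0 emitted=13 chunks_done=2
Byte 23 = '6': mode=SIZE remaining=0 emitted=13 chunks_done=2
Byte 24 = 0x0D: mode=SIZE_CR remaining=0 emitted=13 chunks_done=2
Byte 25 = 0x0A: mode=DATA remaining=6 emitted=13 chunks_done=2
Byte 26 = 'u': mode=DATA remaining=5 emitted=14 chunks_done=2
Byte 27 = '2': mode=DATA remaining=4 emitted=15 chunks_done=2
Byte 28 = '8': mode=DATA remaining=3 emitted=16 chunks_done=2
Byte 29 = '5': mode=DATA remaining=2 emitted=17 chunks_done=2
Byte 30 = 'p': mode=DATA remaining=1 emitted=18 chunks_done=2
Byte 31 = 'o': mode=DATA_DONE remaining=0 emitted=19 chunks_done=2
Byte 32 = 0x0D: mode=DATA_CR remaining=0 emitted=19 chunks_done=2
Byte 33 = 0x0A: mode=SIZE remaining=0 emitted=19 chunks_done=3
Byte 34 = '0': mode=SIZE remaining=0 emitted=19 chunks_done=3
Byte 35 = 0x0D: mode=SIZE_CR remaining=0 emitted=19 chunks_done=3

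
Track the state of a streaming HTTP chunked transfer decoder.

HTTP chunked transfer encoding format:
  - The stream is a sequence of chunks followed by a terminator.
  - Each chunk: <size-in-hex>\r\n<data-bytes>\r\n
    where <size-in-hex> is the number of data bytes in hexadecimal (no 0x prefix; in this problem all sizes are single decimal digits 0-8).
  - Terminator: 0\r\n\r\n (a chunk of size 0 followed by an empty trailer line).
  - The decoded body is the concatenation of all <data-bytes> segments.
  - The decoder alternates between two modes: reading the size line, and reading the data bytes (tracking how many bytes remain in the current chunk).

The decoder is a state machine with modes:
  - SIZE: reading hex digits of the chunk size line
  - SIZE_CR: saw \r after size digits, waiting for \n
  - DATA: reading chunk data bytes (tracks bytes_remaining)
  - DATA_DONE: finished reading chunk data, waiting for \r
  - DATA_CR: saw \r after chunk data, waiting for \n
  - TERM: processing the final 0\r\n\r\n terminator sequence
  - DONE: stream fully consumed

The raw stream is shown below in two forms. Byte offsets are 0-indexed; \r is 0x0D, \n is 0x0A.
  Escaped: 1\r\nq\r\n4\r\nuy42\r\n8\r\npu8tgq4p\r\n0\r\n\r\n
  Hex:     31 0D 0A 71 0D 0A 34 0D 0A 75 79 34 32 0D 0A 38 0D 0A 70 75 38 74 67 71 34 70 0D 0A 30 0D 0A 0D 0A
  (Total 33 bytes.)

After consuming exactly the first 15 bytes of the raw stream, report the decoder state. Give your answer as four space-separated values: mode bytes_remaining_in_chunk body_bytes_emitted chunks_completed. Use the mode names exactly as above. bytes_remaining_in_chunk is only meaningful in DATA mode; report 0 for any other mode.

Byte 0 = '1': mode=SIZE remaining=0 emitted=0 chunks_done=0
Byte 1 = 0x0D: mode=SIZE_CR remaining=0 emitted=0 chunks_done=0
Byte 2 = 0x0A: mode=DATA remaining=1 emitted=0 chunks_done=0
Byte 3 = 'q': mode=DATA_DONE remaining=0 emitted=1 chunks_done=0
Byte 4 = 0x0D: mode=DATA_CR remaining=0 emitted=1 chunks_done=0
Byte 5 = 0x0A: mode=SIZE remaining=0 emitted=1 chunks_done=1
Byte 6 = '4': mode=SIZE remaining=0 emitted=1 chunks_done=1
Byte 7 = 0x0D: mode=SIZE_CR remaining=0 emitted=1 chunks_done=1
Byte 8 = 0x0A: mode=DATA remaining=4 emitted=1 chunks_done=1
Byte 9 = 'u': mode=DATA remaining=3 emitted=2 chunks_done=1
Byte 10 = 'y': mode=DATA remaining=2 emitted=3 chunks_done=1
Byte 11 = '4': mode=DATA remaining=1 emitted=4 chunks_done=1
Byte 12 = '2': mode=DATA_DONE remaining=0 emitted=5 chunks_done=1
Byte 13 = 0x0D: mode=DATA_CR remaining=0 emitted=5 chunks_done=1
Byte 14 = 0x0A: mode=SIZE remaining=0 emitted=5 chunks_done=2

Answer: SIZE 0 5 2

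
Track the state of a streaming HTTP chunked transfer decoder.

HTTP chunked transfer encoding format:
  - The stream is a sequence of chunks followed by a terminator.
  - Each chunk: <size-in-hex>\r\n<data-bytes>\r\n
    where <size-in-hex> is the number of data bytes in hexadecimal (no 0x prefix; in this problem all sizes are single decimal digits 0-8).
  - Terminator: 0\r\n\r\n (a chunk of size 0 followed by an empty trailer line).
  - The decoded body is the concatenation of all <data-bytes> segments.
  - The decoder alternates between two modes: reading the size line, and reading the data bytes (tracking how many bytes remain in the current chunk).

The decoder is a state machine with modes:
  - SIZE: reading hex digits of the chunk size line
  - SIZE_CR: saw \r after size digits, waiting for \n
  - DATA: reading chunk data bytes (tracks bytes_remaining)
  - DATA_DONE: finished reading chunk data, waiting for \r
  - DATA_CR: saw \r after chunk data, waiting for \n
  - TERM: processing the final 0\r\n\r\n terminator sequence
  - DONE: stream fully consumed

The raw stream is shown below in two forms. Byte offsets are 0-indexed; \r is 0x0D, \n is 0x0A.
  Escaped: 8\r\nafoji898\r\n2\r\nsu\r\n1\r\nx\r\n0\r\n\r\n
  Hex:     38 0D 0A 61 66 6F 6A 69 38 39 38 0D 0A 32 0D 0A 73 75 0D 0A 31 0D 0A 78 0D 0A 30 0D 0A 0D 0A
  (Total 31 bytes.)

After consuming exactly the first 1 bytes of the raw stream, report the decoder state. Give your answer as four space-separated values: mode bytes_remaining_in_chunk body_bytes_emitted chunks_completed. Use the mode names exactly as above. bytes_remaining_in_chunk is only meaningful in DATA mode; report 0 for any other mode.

Byte 0 = '8': mode=SIZE remaining=0 emitted=0 chunks_done=0

Answer: SIZE 0 0 0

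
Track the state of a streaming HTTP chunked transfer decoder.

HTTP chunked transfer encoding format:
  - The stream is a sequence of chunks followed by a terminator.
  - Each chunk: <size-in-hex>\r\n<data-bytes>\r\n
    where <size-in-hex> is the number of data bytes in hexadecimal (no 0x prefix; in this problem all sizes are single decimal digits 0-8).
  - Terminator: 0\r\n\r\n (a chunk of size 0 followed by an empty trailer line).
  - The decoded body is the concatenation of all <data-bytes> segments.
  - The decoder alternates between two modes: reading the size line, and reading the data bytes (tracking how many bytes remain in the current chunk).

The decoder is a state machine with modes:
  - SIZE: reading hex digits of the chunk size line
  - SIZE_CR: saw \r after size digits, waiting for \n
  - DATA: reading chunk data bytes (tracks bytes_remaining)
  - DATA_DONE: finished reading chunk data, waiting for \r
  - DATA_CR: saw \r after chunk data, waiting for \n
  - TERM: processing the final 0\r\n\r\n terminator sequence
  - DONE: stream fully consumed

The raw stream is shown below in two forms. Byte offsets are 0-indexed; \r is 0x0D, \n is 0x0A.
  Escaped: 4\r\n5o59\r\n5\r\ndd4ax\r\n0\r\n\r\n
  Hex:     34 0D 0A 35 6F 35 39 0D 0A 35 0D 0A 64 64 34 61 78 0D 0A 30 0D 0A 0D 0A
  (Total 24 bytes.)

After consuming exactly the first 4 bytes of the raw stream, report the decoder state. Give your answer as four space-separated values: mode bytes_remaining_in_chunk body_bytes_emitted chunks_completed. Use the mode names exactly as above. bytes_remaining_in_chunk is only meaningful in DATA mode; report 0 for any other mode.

Answer: DATA 3 1 0

Derivation:
Byte 0 = '4': mode=SIZE remaining=0 emitted=0 chunks_done=0
Byte 1 = 0x0D: mode=SIZE_CR remaining=0 emitted=0 chunks_done=0
Byte 2 = 0x0A: mode=DATA remaining=4 emitted=0 chunks_done=0
Byte 3 = '5': mode=DATA remaining=3 emitted=1 chunks_done=0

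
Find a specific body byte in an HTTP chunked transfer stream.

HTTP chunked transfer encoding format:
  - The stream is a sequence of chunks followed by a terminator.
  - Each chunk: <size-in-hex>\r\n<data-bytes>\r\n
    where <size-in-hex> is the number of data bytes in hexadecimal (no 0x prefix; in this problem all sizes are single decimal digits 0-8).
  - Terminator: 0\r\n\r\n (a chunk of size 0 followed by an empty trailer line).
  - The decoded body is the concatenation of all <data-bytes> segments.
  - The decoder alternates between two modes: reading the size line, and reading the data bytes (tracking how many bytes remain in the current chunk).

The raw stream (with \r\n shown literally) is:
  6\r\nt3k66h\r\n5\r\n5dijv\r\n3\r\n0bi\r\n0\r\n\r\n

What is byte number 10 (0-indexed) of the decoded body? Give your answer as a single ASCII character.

Answer: v

Derivation:
Chunk 1: stream[0..1]='6' size=0x6=6, data at stream[3..9]='t3k66h' -> body[0..6], body so far='t3k66h'
Chunk 2: stream[11..12]='5' size=0x5=5, data at stream[14..19]='5dijv' -> body[6..11], body so far='t3k66h5dijv'
Chunk 3: stream[21..22]='3' size=0x3=3, data at stream[24..27]='0bi' -> body[11..14], body so far='t3k66h5dijv0bi'
Chunk 4: stream[29..30]='0' size=0 (terminator). Final body='t3k66h5dijv0bi' (14 bytes)
Body byte 10 = 'v'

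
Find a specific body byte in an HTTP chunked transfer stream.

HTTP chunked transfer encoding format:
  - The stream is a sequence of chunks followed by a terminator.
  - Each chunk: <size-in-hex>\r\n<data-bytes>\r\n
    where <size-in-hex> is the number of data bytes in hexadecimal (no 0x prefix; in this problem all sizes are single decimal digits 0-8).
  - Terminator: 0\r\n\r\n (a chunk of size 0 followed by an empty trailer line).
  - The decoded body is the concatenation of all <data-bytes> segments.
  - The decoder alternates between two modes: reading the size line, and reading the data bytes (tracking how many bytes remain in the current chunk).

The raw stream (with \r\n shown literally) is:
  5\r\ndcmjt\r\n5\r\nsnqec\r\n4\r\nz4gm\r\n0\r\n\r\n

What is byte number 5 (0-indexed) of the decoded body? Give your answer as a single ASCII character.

Chunk 1: stream[0..1]='5' size=0x5=5, data at stream[3..8]='dcmjt' -> body[0..5], body so far='dcmjt'
Chunk 2: stream[10..11]='5' size=0x5=5, data at stream[13..18]='snqec' -> body[5..10], body so far='dcmjtsnqec'
Chunk 3: stream[20..21]='4' size=0x4=4, data at stream[23..27]='z4gm' -> body[10..14], body so far='dcmjtsnqecz4gm'
Chunk 4: stream[29..30]='0' size=0 (terminator). Final body='dcmjtsnqecz4gm' (14 bytes)
Body byte 5 = 's'

Answer: s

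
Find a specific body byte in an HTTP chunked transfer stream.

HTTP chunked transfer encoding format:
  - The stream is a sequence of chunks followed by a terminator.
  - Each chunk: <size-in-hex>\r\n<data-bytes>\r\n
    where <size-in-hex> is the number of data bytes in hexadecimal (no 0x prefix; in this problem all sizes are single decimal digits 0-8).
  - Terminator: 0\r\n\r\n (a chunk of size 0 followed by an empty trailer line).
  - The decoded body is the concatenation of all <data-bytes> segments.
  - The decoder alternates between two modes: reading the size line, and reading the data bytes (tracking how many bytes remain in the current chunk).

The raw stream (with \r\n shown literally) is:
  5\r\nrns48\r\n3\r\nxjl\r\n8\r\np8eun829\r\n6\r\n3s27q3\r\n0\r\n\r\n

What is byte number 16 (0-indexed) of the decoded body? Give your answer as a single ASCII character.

Answer: 3

Derivation:
Chunk 1: stream[0..1]='5' size=0x5=5, data at stream[3..8]='rns48' -> body[0..5], body so far='rns48'
Chunk 2: stream[10..11]='3' size=0x3=3, data at stream[13..16]='xjl' -> body[5..8], body so far='rns48xjl'
Chunk 3: stream[18..19]='8' size=0x8=8, data at stream[21..29]='p8eun829' -> body[8..16], body so far='rns48xjlp8eun829'
Chunk 4: stream[31..32]='6' size=0x6=6, data at stream[34..40]='3s27q3' -> body[16..22], body so far='rns48xjlp8eun8293s27q3'
Chunk 5: stream[42..43]='0' size=0 (terminator). Final body='rns48xjlp8eun8293s27q3' (22 bytes)
Body byte 16 = '3'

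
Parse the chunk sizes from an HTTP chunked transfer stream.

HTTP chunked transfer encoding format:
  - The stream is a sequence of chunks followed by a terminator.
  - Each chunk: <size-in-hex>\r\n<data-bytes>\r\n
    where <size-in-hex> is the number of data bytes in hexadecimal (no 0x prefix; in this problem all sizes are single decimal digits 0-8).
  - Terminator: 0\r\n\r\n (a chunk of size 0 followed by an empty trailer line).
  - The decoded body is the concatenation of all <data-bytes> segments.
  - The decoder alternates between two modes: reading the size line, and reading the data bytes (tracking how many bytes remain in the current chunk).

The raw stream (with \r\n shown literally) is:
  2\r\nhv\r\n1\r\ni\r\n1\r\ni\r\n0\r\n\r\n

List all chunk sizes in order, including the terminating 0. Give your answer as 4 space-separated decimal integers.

Chunk 1: stream[0..1]='2' size=0x2=2, data at stream[3..5]='hv' -> body[0..2], body so far='hv'
Chunk 2: stream[7..8]='1' size=0x1=1, data at stream[10..11]='i' -> body[2..3], body so far='hvi'
Chunk 3: stream[13..14]='1' size=0x1=1, data at stream[16..17]='i' -> body[3..4], body so far='hvii'
Chunk 4: stream[19..20]='0' size=0 (terminator). Final body='hvii' (4 bytes)

Answer: 2 1 1 0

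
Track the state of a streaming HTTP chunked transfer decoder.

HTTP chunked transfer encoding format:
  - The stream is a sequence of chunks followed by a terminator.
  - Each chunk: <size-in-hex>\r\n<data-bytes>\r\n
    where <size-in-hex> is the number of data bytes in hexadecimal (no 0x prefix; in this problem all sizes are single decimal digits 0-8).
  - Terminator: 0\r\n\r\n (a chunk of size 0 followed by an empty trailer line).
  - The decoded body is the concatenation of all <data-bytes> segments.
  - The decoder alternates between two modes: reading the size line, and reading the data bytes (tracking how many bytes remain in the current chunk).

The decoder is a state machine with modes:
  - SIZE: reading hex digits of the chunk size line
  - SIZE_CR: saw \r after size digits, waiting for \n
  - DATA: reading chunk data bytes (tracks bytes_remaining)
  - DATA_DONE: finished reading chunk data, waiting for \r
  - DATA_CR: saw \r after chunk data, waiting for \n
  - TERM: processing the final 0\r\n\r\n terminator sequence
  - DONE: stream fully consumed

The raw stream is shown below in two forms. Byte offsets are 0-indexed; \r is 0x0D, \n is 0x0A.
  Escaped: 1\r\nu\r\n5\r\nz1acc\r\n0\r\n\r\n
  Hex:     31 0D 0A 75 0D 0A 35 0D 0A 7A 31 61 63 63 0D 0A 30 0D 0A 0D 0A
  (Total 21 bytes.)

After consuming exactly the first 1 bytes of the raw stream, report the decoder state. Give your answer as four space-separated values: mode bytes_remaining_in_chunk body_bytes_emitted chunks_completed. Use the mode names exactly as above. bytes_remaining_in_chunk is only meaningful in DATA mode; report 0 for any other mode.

Byte 0 = '1': mode=SIZE remaining=0 emitted=0 chunks_done=0

Answer: SIZE 0 0 0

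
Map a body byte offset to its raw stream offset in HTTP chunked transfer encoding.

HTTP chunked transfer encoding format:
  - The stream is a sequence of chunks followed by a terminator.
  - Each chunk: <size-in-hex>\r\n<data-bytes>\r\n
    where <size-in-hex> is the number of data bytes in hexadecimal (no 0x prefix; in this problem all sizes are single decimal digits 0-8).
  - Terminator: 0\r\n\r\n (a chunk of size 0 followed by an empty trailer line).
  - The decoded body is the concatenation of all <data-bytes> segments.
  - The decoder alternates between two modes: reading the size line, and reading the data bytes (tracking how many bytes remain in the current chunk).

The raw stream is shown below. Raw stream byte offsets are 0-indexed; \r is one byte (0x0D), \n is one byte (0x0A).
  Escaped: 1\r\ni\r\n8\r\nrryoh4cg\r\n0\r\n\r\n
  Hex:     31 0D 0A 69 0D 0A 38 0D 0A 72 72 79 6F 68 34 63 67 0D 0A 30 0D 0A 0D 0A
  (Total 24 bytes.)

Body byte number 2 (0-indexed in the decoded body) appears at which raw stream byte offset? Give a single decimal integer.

Answer: 10

Derivation:
Chunk 1: stream[0..1]='1' size=0x1=1, data at stream[3..4]='i' -> body[0..1], body so far='i'
Chunk 2: stream[6..7]='8' size=0x8=8, data at stream[9..17]='rryoh4cg' -> body[1..9], body so far='irryoh4cg'
Chunk 3: stream[19..20]='0' size=0 (terminator). Final body='irryoh4cg' (9 bytes)
Body byte 2 at stream offset 10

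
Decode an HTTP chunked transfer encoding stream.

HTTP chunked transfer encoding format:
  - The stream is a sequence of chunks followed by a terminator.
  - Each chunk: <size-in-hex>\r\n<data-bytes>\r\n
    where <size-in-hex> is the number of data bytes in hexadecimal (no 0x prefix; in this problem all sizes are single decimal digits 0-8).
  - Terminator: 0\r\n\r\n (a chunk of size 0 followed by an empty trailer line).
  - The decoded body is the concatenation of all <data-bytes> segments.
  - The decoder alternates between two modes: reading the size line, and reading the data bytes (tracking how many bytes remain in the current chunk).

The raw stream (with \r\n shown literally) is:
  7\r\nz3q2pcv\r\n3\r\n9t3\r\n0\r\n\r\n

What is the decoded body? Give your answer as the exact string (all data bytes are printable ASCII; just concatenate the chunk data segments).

Chunk 1: stream[0..1]='7' size=0x7=7, data at stream[3..10]='z3q2pcv' -> body[0..7], body so far='z3q2pcv'
Chunk 2: stream[12..13]='3' size=0x3=3, data at stream[15..18]='9t3' -> body[7..10], body so far='z3q2pcv9t3'
Chunk 3: stream[20..21]='0' size=0 (terminator). Final body='z3q2pcv9t3' (10 bytes)

Answer: z3q2pcv9t3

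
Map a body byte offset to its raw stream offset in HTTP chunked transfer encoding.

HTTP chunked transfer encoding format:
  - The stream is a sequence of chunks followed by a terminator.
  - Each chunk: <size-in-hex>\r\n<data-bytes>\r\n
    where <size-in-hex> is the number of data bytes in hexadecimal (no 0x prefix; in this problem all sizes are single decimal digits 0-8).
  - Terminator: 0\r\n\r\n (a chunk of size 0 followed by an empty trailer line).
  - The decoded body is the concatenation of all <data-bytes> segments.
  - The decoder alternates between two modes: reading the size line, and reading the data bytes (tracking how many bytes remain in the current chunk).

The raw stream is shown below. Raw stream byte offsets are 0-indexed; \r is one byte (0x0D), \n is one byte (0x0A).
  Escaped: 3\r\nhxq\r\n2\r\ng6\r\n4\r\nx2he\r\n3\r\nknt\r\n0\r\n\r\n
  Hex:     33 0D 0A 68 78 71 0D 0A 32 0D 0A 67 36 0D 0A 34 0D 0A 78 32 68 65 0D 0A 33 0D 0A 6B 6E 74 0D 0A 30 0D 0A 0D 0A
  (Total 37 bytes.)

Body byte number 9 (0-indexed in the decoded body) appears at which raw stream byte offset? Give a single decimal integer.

Answer: 27

Derivation:
Chunk 1: stream[0..1]='3' size=0x3=3, data at stream[3..6]='hxq' -> body[0..3], body so far='hxq'
Chunk 2: stream[8..9]='2' size=0x2=2, data at stream[11..13]='g6' -> body[3..5], body so far='hxqg6'
Chunk 3: stream[15..16]='4' size=0x4=4, data at stream[18..22]='x2he' -> body[5..9], body so far='hxqg6x2he'
Chunk 4: stream[24..25]='3' size=0x3=3, data at stream[27..30]='knt' -> body[9..12], body so far='hxqg6x2heknt'
Chunk 5: stream[32..33]='0' size=0 (terminator). Final body='hxqg6x2heknt' (12 bytes)
Body byte 9 at stream offset 27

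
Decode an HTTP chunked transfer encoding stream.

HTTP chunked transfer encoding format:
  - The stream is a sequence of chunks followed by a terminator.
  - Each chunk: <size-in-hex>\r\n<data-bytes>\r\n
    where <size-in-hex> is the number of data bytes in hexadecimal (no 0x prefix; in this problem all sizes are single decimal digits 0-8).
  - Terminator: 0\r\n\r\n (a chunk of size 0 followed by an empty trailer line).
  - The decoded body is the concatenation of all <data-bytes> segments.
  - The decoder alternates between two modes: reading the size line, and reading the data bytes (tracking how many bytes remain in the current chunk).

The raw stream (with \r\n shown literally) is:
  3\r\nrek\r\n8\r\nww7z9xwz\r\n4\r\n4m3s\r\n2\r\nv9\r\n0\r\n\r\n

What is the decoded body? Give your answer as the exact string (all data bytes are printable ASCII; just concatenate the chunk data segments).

Answer: rekww7z9xwz4m3sv9

Derivation:
Chunk 1: stream[0..1]='3' size=0x3=3, data at stream[3..6]='rek' -> body[0..3], body so far='rek'
Chunk 2: stream[8..9]='8' size=0x8=8, data at stream[11..19]='ww7z9xwz' -> body[3..11], body so far='rekww7z9xwz'
Chunk 3: stream[21..22]='4' size=0x4=4, data at stream[24..28]='4m3s' -> body[11..15], body so far='rekww7z9xwz4m3s'
Chunk 4: stream[30..31]='2' size=0x2=2, data at stream[33..35]='v9' -> body[15..17], body so far='rekww7z9xwz4m3sv9'
Chunk 5: stream[37..38]='0' size=0 (terminator). Final body='rekww7z9xwz4m3sv9' (17 bytes)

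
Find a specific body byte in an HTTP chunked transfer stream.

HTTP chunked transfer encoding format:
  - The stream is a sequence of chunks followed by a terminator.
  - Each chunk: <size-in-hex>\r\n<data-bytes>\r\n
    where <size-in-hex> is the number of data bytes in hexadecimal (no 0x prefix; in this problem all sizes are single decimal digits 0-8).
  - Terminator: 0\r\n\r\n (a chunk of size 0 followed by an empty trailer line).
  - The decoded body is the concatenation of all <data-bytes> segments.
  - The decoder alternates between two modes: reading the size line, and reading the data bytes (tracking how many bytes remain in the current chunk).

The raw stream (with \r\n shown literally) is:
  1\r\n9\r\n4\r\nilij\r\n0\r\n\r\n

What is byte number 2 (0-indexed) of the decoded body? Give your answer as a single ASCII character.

Chunk 1: stream[0..1]='1' size=0x1=1, data at stream[3..4]='9' -> body[0..1], body so far='9'
Chunk 2: stream[6..7]='4' size=0x4=4, data at stream[9..13]='ilij' -> body[1..5], body so far='9ilij'
Chunk 3: stream[15..16]='0' size=0 (terminator). Final body='9ilij' (5 bytes)
Body byte 2 = 'l'

Answer: l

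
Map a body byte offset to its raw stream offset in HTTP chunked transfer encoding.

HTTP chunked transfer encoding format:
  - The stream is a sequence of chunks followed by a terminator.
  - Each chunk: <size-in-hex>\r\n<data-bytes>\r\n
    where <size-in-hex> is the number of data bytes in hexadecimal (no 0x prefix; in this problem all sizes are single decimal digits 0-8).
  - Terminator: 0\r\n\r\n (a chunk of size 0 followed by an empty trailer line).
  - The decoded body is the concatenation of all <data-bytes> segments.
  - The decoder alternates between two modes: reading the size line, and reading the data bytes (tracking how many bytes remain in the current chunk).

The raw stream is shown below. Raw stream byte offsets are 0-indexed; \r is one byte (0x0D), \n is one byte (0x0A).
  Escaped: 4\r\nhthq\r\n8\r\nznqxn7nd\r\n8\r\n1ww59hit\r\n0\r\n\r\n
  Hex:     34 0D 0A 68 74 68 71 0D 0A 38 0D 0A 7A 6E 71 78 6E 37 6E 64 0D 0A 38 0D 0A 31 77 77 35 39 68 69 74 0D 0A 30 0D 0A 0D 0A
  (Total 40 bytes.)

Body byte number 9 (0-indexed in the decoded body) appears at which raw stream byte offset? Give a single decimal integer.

Answer: 17

Derivation:
Chunk 1: stream[0..1]='4' size=0x4=4, data at stream[3..7]='hthq' -> body[0..4], body so far='hthq'
Chunk 2: stream[9..10]='8' size=0x8=8, data at stream[12..20]='znqxn7nd' -> body[4..12], body so far='hthqznqxn7nd'
Chunk 3: stream[22..23]='8' size=0x8=8, data at stream[25..33]='1ww59hit' -> body[12..20], body so far='hthqznqxn7nd1ww59hit'
Chunk 4: stream[35..36]='0' size=0 (terminator). Final body='hthqznqxn7nd1ww59hit' (20 bytes)
Body byte 9 at stream offset 17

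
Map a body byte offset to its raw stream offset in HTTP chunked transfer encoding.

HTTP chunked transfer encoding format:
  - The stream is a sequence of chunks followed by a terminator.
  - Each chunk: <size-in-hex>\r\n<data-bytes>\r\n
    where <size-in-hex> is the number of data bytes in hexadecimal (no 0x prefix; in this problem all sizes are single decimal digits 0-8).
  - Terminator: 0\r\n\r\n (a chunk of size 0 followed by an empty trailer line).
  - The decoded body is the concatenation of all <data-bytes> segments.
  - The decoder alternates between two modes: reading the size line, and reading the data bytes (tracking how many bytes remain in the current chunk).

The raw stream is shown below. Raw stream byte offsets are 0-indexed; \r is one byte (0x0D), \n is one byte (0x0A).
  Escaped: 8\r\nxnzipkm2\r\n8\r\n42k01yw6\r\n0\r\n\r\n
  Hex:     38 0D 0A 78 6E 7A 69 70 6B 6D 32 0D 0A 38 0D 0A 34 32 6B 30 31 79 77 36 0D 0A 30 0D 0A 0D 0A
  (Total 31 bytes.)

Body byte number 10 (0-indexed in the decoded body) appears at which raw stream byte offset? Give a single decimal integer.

Answer: 18

Derivation:
Chunk 1: stream[0..1]='8' size=0x8=8, data at stream[3..11]='xnzipkm2' -> body[0..8], body so far='xnzipkm2'
Chunk 2: stream[13..14]='8' size=0x8=8, data at stream[16..24]='42k01yw6' -> body[8..16], body so far='xnzipkm242k01yw6'
Chunk 3: stream[26..27]='0' size=0 (terminator). Final body='xnzipkm242k01yw6' (16 bytes)
Body byte 10 at stream offset 18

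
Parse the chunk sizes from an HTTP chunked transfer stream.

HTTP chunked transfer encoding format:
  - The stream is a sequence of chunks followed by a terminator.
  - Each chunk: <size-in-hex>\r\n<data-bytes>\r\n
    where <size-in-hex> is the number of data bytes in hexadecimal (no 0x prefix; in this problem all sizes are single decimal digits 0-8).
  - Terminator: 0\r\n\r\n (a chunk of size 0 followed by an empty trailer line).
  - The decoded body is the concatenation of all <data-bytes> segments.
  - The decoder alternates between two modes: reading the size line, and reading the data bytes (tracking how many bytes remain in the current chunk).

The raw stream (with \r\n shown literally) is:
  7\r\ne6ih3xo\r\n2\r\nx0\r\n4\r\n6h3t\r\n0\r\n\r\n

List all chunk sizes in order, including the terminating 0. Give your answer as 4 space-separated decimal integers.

Chunk 1: stream[0..1]='7' size=0x7=7, data at stream[3..10]='e6ih3xo' -> body[0..7], body so far='e6ih3xo'
Chunk 2: stream[12..13]='2' size=0x2=2, data at stream[15..17]='x0' -> body[7..9], body so far='e6ih3xox0'
Chunk 3: stream[19..20]='4' size=0x4=4, data at stream[22..26]='6h3t' -> body[9..13], body so far='e6ih3xox06h3t'
Chunk 4: stream[28..29]='0' size=0 (terminator). Final body='e6ih3xox06h3t' (13 bytes)

Answer: 7 2 4 0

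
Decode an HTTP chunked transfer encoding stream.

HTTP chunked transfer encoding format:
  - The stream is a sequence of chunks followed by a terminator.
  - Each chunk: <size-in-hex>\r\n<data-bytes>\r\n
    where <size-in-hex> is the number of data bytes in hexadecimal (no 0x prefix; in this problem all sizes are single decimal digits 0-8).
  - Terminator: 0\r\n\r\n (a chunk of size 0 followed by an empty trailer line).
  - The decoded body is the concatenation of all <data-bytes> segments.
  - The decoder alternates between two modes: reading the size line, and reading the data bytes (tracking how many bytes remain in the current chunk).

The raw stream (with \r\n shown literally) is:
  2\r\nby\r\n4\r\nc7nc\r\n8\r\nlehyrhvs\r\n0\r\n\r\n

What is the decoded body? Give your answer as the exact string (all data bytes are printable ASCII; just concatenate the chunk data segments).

Chunk 1: stream[0..1]='2' size=0x2=2, data at stream[3..5]='by' -> body[0..2], body so far='by'
Chunk 2: stream[7..8]='4' size=0x4=4, data at stream[10..14]='c7nc' -> body[2..6], body so far='byc7nc'
Chunk 3: stream[16..17]='8' size=0x8=8, data at stream[19..27]='lehyrhvs' -> body[6..14], body so far='byc7nclehyrhvs'
Chunk 4: stream[29..30]='0' size=0 (terminator). Final body='byc7nclehyrhvs' (14 bytes)

Answer: byc7nclehyrhvs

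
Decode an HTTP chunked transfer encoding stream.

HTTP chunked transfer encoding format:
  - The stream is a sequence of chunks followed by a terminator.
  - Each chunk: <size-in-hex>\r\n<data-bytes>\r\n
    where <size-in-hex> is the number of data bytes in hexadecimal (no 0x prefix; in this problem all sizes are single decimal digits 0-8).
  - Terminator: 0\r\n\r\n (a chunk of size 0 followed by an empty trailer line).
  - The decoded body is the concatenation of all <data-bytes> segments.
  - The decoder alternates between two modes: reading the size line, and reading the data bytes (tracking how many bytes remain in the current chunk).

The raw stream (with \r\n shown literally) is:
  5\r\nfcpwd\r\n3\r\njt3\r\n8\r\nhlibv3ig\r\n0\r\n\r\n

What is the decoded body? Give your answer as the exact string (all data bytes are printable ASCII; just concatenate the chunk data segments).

Chunk 1: stream[0..1]='5' size=0x5=5, data at stream[3..8]='fcpwd' -> body[0..5], body so far='fcpwd'
Chunk 2: stream[10..11]='3' size=0x3=3, data at stream[13..16]='jt3' -> body[5..8], body so far='fcpwdjt3'
Chunk 3: stream[18..19]='8' size=0x8=8, data at stream[21..29]='hlibv3ig' -> body[8..16], body so far='fcpwdjt3hlibv3ig'
Chunk 4: stream[31..32]='0' size=0 (terminator). Final body='fcpwdjt3hlibv3ig' (16 bytes)

Answer: fcpwdjt3hlibv3ig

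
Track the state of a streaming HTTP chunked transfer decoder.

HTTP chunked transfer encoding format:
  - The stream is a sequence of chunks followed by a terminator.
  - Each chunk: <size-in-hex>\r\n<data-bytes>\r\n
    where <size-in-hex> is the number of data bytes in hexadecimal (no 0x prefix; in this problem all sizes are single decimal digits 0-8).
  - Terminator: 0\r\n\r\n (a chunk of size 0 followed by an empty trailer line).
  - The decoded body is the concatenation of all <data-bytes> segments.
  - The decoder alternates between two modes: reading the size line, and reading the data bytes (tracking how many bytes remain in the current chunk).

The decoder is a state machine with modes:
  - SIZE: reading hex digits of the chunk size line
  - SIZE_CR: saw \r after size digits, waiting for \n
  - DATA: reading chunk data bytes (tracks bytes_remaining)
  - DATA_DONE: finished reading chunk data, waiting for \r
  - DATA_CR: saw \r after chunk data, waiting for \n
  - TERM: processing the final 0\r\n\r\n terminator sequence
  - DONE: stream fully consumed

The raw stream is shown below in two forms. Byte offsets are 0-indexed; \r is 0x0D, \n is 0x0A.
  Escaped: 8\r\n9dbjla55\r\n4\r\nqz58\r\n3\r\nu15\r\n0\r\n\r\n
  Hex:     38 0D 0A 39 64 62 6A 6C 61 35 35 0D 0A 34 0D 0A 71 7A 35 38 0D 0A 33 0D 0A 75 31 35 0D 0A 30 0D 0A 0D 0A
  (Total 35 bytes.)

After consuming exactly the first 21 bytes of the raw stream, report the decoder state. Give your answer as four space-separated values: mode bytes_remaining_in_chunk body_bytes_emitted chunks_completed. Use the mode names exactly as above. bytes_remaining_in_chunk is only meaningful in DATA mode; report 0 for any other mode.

Byte 0 = '8': mode=SIZE remaining=0 emitted=0 chunks_done=0
Byte 1 = 0x0D: mode=SIZE_CR remaining=0 emitted=0 chunks_done=0
Byte 2 = 0x0A: mode=DATA remaining=8 emitted=0 chunks_done=0
Byte 3 = '9': mode=DATA remaining=7 emitted=1 chunks_done=0
Byte 4 = 'd': mode=DATA remaining=6 emitted=2 chunks_done=0
Byte 5 = 'b': mode=DATA remaining=5 emitted=3 chunks_done=0
Byte 6 = 'j': mode=DATA remaining=4 emitted=4 chunks_done=0
Byte 7 = 'l': mode=DATA remaining=3 emitted=5 chunks_done=0
Byte 8 = 'a': mode=DATA remaining=2 emitted=6 chunks_done=0
Byte 9 = '5': mode=DATA remaining=1 emitted=7 chunks_done=0
Byte 10 = '5': mode=DATA_DONE remaining=0 emitted=8 chunks_done=0
Byte 11 = 0x0D: mode=DATA_CR remaining=0 emitted=8 chunks_done=0
Byte 12 = 0x0A: mode=SIZE remaining=0 emitted=8 chunks_done=1
Byte 13 = '4': mode=SIZE remaining=0 emitted=8 chunks_done=1
Byte 14 = 0x0D: mode=SIZE_CR remaining=0 emitted=8 chunks_done=1
Byte 15 = 0x0A: mode=DATA remaining=4 emitted=8 chunks_done=1
Byte 16 = 'q': mode=DATA remaining=3 emitted=9 chunks_done=1
Byte 17 = 'z': mode=DATA remaining=2 emitted=10 chunks_done=1
Byte 18 = '5': mode=DATA remaining=1 emitted=11 chunks_done=1
Byte 19 = '8': mode=DATA_DONE remaining=0 emitted=12 chunks_done=1
Byte 20 = 0x0D: mode=DATA_CR remaining=0 emitted=12 chunks_done=1

Answer: DATA_CR 0 12 1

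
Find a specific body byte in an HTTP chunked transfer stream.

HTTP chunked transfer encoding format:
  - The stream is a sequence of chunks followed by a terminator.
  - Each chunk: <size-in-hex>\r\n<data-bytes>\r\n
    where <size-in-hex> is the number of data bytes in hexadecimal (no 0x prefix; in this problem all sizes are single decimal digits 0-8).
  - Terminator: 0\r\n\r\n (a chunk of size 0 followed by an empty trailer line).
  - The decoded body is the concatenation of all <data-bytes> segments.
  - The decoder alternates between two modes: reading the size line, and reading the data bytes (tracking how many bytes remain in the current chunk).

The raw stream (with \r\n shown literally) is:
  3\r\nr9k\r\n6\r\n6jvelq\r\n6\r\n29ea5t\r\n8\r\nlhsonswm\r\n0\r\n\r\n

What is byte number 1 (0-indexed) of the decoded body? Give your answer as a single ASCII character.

Answer: 9

Derivation:
Chunk 1: stream[0..1]='3' size=0x3=3, data at stream[3..6]='r9k' -> body[0..3], body so far='r9k'
Chunk 2: stream[8..9]='6' size=0x6=6, data at stream[11..17]='6jvelq' -> body[3..9], body so far='r9k6jvelq'
Chunk 3: stream[19..20]='6' size=0x6=6, data at stream[22..28]='29ea5t' -> body[9..15], body so far='r9k6jvelq29ea5t'
Chunk 4: stream[30..31]='8' size=0x8=8, data at stream[33..41]='lhsonswm' -> body[15..23], body so far='r9k6jvelq29ea5tlhsonswm'
Chunk 5: stream[43..44]='0' size=0 (terminator). Final body='r9k6jvelq29ea5tlhsonswm' (23 bytes)
Body byte 1 = '9'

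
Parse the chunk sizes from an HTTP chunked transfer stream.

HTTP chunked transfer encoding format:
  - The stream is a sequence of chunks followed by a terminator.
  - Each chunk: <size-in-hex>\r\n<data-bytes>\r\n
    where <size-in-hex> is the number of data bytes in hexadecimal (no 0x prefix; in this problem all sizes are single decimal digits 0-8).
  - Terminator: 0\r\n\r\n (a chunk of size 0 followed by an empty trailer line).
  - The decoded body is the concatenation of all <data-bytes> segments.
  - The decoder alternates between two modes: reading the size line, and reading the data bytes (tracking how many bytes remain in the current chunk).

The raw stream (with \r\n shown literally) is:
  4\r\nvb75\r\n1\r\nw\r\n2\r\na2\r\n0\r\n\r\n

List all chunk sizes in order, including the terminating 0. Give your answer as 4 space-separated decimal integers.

Chunk 1: stream[0..1]='4' size=0x4=4, data at stream[3..7]='vb75' -> body[0..4], body so far='vb75'
Chunk 2: stream[9..10]='1' size=0x1=1, data at stream[12..13]='w' -> body[4..5], body so far='vb75w'
Chunk 3: stream[15..16]='2' size=0x2=2, data at stream[18..20]='a2' -> body[5..7], body so far='vb75wa2'
Chunk 4: stream[22..23]='0' size=0 (terminator). Final body='vb75wa2' (7 bytes)

Answer: 4 1 2 0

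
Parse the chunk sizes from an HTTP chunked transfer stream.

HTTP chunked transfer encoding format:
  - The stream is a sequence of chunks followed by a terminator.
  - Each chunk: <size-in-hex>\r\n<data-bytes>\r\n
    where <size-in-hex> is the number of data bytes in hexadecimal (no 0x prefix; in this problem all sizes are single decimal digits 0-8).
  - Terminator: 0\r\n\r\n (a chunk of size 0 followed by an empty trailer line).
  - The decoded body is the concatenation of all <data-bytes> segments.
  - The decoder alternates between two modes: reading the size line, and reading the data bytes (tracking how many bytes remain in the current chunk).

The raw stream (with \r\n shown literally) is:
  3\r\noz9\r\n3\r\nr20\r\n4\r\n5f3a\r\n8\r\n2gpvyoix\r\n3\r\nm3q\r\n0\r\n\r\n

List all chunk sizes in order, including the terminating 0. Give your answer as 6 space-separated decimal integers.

Chunk 1: stream[0..1]='3' size=0x3=3, data at stream[3..6]='oz9' -> body[0..3], body so far='oz9'
Chunk 2: stream[8..9]='3' size=0x3=3, data at stream[11..14]='r20' -> body[3..6], body so far='oz9r20'
Chunk 3: stream[16..17]='4' size=0x4=4, data at stream[19..23]='5f3a' -> body[6..10], body so far='oz9r205f3a'
Chunk 4: stream[25..26]='8' size=0x8=8, data at stream[28..36]='2gpvyoix' -> body[10..18], body so far='oz9r205f3a2gpvyoix'
Chunk 5: stream[38..39]='3' size=0x3=3, data at stream[41..44]='m3q' -> body[18..21], body so far='oz9r205f3a2gpvyoixm3q'
Chunk 6: stream[46..47]='0' size=0 (terminator). Final body='oz9r205f3a2gpvyoixm3q' (21 bytes)

Answer: 3 3 4 8 3 0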